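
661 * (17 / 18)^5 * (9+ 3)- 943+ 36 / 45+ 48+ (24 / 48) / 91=362963525191 / 71646120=5066.06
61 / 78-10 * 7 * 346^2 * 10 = -6536493539 / 78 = -83801199.22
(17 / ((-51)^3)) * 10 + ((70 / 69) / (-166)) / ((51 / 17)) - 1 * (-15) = 223389470 / 14895927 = 15.00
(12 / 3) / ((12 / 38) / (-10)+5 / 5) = 95 / 23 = 4.13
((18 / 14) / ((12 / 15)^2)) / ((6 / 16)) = 75 / 14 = 5.36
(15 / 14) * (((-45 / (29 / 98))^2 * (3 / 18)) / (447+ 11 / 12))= 333396 / 36163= 9.22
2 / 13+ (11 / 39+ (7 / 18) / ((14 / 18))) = 73 / 78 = 0.94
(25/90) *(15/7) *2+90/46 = 1520/483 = 3.15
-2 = -2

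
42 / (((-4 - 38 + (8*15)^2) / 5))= 35 / 2393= 0.01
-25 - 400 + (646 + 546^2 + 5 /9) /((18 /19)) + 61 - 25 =51025379 /162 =314971.48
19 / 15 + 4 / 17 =1.50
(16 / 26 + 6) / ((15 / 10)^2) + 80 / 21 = 5528 / 819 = 6.75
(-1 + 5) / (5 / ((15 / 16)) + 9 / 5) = 60 / 107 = 0.56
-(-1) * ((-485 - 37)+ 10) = -512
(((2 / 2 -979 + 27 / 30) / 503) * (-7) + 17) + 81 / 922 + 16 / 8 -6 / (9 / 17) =74268643 / 3478245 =21.35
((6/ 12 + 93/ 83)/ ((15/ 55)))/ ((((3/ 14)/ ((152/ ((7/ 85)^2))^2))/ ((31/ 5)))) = 22125828072392000/ 256221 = 86354467714.95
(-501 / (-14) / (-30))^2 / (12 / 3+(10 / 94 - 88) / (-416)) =34080358 / 100865275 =0.34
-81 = -81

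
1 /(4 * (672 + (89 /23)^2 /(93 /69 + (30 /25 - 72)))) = 183701 /493629868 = 0.00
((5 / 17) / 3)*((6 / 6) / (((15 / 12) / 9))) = 12 / 17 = 0.71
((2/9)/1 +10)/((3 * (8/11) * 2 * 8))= 253/864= 0.29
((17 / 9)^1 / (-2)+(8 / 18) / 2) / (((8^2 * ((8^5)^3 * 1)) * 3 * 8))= -13 / 972777519512027136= -0.00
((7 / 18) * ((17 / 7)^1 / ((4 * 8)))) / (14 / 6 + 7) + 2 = 2.00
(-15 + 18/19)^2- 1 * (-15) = 76704/361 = 212.48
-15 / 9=-5 / 3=-1.67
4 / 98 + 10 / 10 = 51 / 49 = 1.04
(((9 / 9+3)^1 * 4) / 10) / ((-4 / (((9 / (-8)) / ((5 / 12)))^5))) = 14348907 / 250000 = 57.40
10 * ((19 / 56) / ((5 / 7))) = 19 / 4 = 4.75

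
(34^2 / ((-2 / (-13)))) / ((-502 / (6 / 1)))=-22542 / 251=-89.81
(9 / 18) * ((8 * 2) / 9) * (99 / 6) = 44 / 3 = 14.67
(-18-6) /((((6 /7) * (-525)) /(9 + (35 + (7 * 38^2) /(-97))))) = -4672 /1455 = -3.21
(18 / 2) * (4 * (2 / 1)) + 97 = 169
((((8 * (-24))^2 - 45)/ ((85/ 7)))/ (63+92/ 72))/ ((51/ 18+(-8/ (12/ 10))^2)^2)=1503098856/ 71221547345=0.02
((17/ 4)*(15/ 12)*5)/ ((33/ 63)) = 8925/ 176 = 50.71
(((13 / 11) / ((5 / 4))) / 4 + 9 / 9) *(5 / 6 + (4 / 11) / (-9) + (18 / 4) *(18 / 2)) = 277984 / 5445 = 51.05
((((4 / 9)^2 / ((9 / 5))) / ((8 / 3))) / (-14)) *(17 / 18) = -85 / 30618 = -0.00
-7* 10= -70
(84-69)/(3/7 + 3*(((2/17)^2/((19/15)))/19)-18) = -3651515/4277069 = -0.85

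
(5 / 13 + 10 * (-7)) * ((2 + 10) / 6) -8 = -1914 / 13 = -147.23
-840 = -840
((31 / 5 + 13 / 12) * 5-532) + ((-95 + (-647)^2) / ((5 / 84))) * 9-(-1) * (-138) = 3796720993 / 60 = 63278683.22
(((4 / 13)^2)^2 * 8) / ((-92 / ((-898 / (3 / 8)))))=3678208 / 1970709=1.87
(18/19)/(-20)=-0.05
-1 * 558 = -558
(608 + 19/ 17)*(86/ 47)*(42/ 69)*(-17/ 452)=-3116855/ 122153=-25.52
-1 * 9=-9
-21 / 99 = -7 / 33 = -0.21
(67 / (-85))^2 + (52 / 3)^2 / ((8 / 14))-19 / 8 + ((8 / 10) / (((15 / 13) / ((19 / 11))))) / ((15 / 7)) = 15008843107 / 28611000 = 524.58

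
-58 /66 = -29 /33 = -0.88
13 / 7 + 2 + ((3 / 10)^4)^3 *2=13500003720087 / 3500000000000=3.86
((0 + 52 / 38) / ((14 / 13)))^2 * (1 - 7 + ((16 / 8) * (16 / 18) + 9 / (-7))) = -9910667 / 1114407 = -8.89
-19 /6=-3.17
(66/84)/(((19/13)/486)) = 34749/133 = 261.27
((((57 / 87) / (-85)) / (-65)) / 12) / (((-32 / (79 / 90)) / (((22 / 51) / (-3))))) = 16511 / 423609264000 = 0.00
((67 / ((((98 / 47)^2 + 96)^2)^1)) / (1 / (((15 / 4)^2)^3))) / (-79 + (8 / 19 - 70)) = -23585556888421875 / 189389360303243264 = -0.12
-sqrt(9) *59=-177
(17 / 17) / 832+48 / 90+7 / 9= 49133 / 37440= 1.31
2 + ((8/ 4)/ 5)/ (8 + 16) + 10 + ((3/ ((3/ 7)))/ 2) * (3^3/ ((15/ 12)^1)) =5257/ 60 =87.62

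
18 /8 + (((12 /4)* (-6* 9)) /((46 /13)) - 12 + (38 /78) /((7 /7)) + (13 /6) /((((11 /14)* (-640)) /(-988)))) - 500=-289846899 /526240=-550.79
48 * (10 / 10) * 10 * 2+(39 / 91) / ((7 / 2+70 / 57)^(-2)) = 4200223 / 4332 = 969.58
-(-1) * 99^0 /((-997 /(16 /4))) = -4 /997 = -0.00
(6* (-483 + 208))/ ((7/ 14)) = -3300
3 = 3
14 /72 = 7 /36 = 0.19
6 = 6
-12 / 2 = -6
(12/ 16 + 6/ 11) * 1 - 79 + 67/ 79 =-267153/ 3476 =-76.86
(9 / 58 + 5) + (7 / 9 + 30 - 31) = 2575 / 522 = 4.93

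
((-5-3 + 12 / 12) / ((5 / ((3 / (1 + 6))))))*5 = -3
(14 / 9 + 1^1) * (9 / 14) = 23 / 14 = 1.64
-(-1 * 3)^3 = 27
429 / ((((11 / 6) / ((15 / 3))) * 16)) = 585 / 8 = 73.12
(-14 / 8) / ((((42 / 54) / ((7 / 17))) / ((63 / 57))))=-1.02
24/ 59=0.41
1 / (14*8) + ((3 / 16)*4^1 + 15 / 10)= 253 / 112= 2.26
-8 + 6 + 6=4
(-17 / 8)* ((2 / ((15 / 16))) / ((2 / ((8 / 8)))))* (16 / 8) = -68 / 15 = -4.53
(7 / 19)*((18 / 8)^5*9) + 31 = 4323223 / 19456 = 222.21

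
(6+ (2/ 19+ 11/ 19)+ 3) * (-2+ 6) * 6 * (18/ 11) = 79488/ 209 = 380.33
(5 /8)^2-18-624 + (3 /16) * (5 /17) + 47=-646875 /1088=-594.55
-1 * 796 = -796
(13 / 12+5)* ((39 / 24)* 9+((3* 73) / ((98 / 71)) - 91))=500.59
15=15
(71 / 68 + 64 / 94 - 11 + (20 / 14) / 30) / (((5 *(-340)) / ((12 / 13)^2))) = 142917 / 30901325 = 0.00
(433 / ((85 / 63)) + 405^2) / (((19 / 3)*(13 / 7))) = 293357484 / 20995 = 13972.73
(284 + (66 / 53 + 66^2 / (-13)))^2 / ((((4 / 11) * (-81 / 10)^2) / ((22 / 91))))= 7131882513800 / 283432647771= 25.16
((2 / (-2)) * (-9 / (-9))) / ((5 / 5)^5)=-1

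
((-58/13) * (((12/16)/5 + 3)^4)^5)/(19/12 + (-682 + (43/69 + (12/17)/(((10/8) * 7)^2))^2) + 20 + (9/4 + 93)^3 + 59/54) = -278816470985449176773126014385935097959441719423/5832924910803635740945940480000000000000000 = -47800.46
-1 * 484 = -484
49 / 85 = 0.58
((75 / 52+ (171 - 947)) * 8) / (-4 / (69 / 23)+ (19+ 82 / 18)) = -362493 / 1300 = -278.84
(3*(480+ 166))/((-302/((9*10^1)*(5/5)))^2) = 3924450/22801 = 172.12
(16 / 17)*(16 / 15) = 256 / 255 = 1.00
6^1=6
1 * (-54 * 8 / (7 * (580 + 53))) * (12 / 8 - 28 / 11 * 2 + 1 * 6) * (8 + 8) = -61056 / 16247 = -3.76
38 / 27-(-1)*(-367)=-9871 / 27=-365.59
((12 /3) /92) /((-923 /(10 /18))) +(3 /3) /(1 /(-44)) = -8406689 /191061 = -44.00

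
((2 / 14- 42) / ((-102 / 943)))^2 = 76341137401 / 509796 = 149748.40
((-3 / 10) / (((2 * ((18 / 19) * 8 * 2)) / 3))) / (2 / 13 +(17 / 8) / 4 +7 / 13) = -247 / 10180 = -0.02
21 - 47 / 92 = 1885 / 92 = 20.49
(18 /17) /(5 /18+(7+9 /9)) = 0.13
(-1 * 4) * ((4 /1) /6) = -8 /3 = -2.67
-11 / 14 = -0.79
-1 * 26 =-26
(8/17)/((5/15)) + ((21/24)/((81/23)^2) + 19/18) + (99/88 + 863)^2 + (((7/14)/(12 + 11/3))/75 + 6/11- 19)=68892725673911749/92263406400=746696.10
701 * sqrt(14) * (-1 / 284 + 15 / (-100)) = -76409 * sqrt(14) / 710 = -402.67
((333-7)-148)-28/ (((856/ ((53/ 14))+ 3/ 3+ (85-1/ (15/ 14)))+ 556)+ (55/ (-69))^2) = 194855470918/ 1094892121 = 177.97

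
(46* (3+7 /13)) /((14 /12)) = 12696 /91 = 139.52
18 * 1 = 18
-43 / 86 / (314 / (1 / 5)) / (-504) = 1 / 1582560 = 0.00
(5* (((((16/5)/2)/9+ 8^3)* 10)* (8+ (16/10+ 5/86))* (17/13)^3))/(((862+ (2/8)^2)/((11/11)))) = 174982036864/272728989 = 641.60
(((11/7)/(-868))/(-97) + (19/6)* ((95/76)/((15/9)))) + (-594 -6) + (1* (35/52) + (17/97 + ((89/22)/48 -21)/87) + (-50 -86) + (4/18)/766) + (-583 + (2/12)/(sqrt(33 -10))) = -29566163423563405/22466403287328 + sqrt(23)/138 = -1315.98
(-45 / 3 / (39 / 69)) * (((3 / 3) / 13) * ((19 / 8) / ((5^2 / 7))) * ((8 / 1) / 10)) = -9177 / 8450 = -1.09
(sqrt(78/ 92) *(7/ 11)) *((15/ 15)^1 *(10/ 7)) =5 *sqrt(1794)/ 253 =0.84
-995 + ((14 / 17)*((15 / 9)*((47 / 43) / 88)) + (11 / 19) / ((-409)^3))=-124804565528501057 / 125433873296292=-994.98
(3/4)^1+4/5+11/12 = 37/15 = 2.47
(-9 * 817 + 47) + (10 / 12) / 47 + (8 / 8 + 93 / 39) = -26771323 / 3666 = -7302.60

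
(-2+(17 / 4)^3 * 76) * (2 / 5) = 18663 / 8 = 2332.88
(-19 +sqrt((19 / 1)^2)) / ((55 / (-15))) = 0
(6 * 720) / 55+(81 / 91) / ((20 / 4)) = 394011 / 5005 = 78.72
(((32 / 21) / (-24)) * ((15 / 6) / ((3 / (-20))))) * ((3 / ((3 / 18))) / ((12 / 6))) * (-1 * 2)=-400 / 21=-19.05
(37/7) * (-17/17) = -37/7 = -5.29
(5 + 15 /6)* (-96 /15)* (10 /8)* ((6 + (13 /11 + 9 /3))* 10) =-67200 /11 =-6109.09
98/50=49/25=1.96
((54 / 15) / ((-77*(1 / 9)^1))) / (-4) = 81 / 770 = 0.11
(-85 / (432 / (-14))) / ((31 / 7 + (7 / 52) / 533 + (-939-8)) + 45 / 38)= -548326415 / 187389017514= -0.00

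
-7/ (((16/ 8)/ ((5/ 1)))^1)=-35/ 2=-17.50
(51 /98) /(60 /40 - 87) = -17 /2793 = -0.01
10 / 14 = 5 / 7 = 0.71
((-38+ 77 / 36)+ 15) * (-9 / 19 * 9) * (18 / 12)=20277 / 152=133.40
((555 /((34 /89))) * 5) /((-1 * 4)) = -246975 /136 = -1815.99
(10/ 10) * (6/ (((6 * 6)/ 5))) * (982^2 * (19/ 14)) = 22902695/ 21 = 1090604.52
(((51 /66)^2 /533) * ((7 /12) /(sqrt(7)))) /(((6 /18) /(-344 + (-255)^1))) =-0.44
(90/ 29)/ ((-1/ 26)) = -80.69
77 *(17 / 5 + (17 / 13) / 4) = 74613 / 260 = 286.97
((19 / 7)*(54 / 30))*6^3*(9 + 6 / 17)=5872824 / 595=9870.29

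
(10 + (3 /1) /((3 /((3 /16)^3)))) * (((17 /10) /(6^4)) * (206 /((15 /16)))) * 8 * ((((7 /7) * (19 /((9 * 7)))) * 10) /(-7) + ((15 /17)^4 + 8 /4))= 50.19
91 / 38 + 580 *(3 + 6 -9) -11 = -327 / 38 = -8.61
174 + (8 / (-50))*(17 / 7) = 30382 / 175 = 173.61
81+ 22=103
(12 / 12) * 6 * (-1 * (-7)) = 42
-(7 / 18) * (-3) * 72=84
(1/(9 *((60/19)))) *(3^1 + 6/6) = 19/135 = 0.14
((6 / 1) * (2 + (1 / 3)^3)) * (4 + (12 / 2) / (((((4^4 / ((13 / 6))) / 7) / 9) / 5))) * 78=3660085 / 192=19062.94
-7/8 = -0.88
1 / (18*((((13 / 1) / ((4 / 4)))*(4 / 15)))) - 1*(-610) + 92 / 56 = 1335863 / 2184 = 611.66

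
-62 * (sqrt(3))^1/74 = -31 * sqrt(3)/37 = -1.45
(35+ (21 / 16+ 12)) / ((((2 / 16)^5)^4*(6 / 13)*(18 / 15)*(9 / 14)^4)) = 34771606734632358542049280 / 59049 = 588860213291204906807.05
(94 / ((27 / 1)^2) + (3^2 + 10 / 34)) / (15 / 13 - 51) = -379535 / 2007666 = -0.19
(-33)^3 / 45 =-3993 / 5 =-798.60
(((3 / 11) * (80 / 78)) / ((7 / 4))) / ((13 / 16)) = 2560 / 13013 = 0.20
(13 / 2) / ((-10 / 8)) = -26 / 5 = -5.20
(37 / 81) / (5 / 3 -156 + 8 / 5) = -185 / 61857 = -0.00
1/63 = 0.02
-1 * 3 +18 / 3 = 3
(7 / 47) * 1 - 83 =-3894 / 47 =-82.85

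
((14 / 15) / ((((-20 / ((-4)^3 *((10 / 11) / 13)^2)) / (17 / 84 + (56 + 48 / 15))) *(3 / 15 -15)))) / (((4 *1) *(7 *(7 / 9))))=-99796 / 37074037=-0.00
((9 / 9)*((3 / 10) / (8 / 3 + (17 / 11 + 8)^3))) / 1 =11979 / 34835230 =0.00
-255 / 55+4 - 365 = -4022 / 11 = -365.64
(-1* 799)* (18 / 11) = -14382 / 11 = -1307.45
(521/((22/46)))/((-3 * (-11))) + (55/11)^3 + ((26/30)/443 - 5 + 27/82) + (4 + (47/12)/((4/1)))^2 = 4509964181159/25317768960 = 178.13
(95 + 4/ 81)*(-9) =-7699/ 9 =-855.44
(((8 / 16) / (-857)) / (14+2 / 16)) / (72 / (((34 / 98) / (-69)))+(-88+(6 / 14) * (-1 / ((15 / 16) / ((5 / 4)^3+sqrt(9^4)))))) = 0.00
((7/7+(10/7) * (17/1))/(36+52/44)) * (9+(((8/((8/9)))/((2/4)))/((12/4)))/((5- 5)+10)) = 6.53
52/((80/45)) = 117/4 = 29.25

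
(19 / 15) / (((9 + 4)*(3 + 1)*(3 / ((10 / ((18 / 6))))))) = 19 / 702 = 0.03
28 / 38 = 0.74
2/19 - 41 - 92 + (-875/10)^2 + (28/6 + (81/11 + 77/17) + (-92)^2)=682342919/42636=16003.91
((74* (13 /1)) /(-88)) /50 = -0.22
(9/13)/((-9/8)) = -8/13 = -0.62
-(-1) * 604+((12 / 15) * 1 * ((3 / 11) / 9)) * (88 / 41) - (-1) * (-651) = -28873 / 615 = -46.95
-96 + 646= 550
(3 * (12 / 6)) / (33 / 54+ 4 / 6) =108 / 23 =4.70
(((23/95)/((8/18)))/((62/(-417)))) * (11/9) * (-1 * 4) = 105501/5890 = 17.91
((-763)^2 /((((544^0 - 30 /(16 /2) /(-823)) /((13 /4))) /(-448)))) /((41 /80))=-223233960535040 /135587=-1646425988.74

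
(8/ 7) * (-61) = -488/ 7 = -69.71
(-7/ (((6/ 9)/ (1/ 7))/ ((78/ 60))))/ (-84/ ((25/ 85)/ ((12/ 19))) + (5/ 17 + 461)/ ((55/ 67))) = -3553/ 695224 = -0.01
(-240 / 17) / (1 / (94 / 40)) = -564 / 17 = -33.18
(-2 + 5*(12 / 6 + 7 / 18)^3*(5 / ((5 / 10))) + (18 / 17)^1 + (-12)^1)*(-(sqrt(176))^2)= -1458554020 / 12393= -117691.76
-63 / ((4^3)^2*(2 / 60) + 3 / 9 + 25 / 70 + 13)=-0.42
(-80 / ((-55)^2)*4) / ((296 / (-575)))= 920 / 4477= 0.21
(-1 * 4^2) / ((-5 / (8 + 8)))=256 / 5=51.20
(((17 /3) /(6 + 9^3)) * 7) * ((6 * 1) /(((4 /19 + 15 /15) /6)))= 1292 /805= 1.60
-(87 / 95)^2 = -7569 / 9025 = -0.84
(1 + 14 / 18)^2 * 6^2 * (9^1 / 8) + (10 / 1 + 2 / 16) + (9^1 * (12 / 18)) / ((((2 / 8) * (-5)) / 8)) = 3989 / 40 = 99.72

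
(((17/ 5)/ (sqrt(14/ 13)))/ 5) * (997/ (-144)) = -16949 * sqrt(182)/ 50400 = -4.54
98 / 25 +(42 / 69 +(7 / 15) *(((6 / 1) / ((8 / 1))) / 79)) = 823669 / 181700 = 4.53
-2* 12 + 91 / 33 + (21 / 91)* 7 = -8420 / 429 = -19.63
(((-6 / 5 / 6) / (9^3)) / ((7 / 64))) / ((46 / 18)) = -64 / 65205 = -0.00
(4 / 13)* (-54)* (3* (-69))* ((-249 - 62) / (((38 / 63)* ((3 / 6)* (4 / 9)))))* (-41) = 80814894426 / 247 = 327185807.39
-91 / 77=-13 / 11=-1.18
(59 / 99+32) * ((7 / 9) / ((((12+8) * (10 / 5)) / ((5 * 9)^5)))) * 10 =51460565625 / 44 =1169558309.66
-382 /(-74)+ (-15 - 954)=-35662 /37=-963.84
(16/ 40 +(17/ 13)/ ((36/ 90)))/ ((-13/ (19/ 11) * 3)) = -3021/ 18590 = -0.16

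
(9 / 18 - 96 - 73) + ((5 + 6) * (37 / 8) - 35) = -1221 / 8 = -152.62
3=3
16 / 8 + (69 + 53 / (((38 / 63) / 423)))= 1415095 / 38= 37239.34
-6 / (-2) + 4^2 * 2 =35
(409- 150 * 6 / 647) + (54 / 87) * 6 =7717843 / 18763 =411.33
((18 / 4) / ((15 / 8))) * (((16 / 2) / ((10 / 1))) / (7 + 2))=0.21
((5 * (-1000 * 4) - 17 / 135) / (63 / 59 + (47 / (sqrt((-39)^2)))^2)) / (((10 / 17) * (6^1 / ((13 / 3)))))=-5949733161047 / 610615800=-9743.82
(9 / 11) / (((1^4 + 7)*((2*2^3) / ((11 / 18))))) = 1 / 256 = 0.00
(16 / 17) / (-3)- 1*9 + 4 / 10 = -2273 / 255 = -8.91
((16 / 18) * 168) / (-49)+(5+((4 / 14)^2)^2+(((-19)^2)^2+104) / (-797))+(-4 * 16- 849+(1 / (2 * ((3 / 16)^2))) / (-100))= -462777259429 / 430559325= -1074.83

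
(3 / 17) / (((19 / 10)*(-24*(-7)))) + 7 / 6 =31669 / 27132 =1.17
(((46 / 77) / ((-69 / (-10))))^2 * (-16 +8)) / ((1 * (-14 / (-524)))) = -838400 / 373527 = -2.24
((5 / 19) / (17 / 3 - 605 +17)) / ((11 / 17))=-255 / 365123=-0.00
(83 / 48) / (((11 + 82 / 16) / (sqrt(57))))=83*sqrt(57) / 774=0.81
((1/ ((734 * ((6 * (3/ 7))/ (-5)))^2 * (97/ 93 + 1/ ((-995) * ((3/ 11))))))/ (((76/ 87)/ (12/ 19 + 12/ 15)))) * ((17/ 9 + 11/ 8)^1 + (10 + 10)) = 6240402319375/ 24241640284577664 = 0.00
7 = 7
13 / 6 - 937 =-5609 / 6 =-934.83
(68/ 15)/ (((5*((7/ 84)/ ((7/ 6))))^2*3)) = 13328/ 1125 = 11.85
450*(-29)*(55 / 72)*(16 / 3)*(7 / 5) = -223300 / 3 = -74433.33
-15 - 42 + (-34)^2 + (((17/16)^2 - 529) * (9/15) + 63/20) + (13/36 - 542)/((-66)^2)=785.30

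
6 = 6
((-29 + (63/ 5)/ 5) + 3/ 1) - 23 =-1162/ 25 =-46.48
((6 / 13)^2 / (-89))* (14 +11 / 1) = -900 / 15041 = -0.06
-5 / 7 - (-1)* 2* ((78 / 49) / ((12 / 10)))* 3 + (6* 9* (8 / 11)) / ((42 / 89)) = 90.47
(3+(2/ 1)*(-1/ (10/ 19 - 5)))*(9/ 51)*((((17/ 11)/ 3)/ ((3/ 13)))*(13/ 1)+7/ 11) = 860248/ 47685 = 18.04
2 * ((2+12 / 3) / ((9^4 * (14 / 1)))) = 2 / 15309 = 0.00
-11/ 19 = -0.58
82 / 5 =16.40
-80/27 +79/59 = -2587/1593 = -1.62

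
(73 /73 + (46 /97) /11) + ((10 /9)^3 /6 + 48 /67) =1.99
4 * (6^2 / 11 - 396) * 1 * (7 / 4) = -30240 / 11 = -2749.09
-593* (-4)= 2372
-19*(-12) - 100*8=-572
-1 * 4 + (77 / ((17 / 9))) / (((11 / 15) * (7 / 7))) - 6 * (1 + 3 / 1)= 469 / 17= 27.59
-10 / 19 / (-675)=2 / 2565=0.00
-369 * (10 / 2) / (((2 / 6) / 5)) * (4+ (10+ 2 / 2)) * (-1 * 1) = 415125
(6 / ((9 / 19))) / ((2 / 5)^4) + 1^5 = 11899 / 24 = 495.79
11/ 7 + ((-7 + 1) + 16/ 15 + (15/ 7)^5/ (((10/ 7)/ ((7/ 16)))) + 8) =3041741/ 164640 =18.48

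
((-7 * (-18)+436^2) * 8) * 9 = 13695984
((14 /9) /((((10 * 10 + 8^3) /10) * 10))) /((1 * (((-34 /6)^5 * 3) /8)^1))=-28 /24137569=-0.00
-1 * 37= -37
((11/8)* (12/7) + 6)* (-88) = -5148/7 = -735.43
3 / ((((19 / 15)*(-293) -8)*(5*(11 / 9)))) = -81 / 62557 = -0.00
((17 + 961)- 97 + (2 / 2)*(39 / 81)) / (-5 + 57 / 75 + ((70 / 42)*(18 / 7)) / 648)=-16660000 / 80011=-208.22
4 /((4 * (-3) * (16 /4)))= -1 /12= -0.08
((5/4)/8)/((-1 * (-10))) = 1/64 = 0.02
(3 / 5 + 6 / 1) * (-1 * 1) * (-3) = 99 / 5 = 19.80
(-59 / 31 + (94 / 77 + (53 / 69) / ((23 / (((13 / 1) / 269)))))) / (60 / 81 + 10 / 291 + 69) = -605670240312 / 62072089946867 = -0.01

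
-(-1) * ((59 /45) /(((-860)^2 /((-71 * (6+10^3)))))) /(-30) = 2107067 /499230000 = 0.00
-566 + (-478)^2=227918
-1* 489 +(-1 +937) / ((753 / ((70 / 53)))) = -6483327 / 13303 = -487.36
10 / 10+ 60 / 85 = 29 / 17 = 1.71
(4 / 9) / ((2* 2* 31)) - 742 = -207017 / 279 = -742.00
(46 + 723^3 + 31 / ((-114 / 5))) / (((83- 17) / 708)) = 2541978108893 / 627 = 4054191561.23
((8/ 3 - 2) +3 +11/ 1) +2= 50/ 3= 16.67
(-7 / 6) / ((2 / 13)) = -91 / 12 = -7.58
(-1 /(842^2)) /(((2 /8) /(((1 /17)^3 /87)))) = -1 /75758297871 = -0.00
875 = 875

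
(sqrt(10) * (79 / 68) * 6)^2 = 280845 / 578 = 485.89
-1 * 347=-347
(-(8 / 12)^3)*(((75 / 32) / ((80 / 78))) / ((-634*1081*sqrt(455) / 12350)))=6175*sqrt(455) / 230278944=0.00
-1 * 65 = -65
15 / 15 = 1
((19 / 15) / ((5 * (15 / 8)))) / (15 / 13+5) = 0.02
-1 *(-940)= 940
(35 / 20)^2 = 49 / 16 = 3.06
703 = 703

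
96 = 96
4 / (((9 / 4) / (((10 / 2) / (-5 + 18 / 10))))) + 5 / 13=-280 / 117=-2.39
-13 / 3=-4.33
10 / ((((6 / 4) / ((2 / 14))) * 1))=20 / 21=0.95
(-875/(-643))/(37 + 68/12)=2625/82304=0.03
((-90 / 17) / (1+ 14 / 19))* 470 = -267900 / 187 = -1432.62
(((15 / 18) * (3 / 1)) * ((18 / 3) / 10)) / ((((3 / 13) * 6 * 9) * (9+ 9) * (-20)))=-13 / 38880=-0.00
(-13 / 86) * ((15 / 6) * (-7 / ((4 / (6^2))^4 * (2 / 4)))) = 2985255 / 86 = 34712.27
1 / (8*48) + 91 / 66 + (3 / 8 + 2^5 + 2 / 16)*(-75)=-2436.12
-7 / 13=-0.54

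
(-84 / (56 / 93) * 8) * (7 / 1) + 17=-7795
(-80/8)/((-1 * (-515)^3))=-0.00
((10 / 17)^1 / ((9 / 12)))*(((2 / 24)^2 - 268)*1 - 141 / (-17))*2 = -3178715 / 7803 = -407.37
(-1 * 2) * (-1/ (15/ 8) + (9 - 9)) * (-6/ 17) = -32/ 85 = -0.38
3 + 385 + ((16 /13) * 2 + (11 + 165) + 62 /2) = 7767 /13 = 597.46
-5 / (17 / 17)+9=4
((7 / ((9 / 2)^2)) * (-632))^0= 1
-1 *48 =-48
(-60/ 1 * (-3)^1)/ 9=20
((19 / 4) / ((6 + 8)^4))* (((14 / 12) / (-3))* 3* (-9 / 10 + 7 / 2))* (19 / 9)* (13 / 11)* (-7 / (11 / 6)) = 61009 / 17075520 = 0.00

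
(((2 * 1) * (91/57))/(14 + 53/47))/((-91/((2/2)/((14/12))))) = -0.00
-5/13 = -0.38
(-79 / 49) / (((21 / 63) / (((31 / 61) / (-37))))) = 7347 / 110593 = 0.07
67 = 67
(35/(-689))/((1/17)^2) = -10115/689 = -14.68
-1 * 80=-80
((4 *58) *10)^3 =12487168000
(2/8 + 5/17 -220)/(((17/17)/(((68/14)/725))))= -14923/10150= -1.47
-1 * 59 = -59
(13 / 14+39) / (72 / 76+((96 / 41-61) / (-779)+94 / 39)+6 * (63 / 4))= 696302139 / 1707822305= 0.41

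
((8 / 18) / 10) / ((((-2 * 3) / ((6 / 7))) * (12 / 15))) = -1 / 126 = -0.01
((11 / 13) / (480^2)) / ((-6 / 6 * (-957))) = 1 / 260582400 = 0.00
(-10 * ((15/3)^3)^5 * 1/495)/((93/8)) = -488281250000/9207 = -53033697.19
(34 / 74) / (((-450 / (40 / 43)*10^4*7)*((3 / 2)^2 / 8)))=-136 / 2819053125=-0.00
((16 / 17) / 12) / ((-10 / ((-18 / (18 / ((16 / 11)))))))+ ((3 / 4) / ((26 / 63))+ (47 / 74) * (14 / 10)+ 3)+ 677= 7369011289 / 10793640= 682.72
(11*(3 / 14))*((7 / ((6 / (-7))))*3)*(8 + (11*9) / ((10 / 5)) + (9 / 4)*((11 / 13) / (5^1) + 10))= -4827669 / 1040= -4641.99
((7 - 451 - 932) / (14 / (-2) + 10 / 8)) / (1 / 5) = 1196.52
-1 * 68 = -68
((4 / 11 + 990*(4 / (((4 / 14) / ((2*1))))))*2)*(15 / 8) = 1143465 / 11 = 103951.36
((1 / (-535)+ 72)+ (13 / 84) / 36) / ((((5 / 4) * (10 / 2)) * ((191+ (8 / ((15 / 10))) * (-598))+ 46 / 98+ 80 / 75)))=-815418877 / 212114809800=-0.00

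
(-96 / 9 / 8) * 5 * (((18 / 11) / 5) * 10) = -240 / 11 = -21.82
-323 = -323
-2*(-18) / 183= 12 / 61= 0.20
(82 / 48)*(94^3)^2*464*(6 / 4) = 820255169675584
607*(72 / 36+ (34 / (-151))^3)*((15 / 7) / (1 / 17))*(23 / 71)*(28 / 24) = 4062377573815 / 244449521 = 16618.47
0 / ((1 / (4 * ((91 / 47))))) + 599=599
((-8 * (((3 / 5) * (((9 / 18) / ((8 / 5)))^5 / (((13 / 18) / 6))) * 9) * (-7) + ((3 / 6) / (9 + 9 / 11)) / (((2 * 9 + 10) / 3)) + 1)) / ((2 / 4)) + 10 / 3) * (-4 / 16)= -29791553 / 53673984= -0.56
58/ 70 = 29/ 35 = 0.83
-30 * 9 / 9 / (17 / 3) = -90 / 17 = -5.29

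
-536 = -536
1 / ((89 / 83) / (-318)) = -26394 / 89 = -296.56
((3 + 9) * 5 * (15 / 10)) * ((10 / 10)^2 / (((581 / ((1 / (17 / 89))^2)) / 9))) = 38.21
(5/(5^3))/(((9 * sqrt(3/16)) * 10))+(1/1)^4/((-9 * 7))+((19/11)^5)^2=2 * sqrt(3)/3375+386231236816862/1634057749863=236.36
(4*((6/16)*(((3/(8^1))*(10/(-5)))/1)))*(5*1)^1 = -45/8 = -5.62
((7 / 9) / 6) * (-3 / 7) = -0.06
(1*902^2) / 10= 406802 / 5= 81360.40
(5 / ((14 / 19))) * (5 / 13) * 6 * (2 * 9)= 25650 / 91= 281.87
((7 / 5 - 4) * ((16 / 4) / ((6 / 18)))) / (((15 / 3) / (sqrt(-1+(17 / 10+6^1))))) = -78 * sqrt(670) / 125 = -16.15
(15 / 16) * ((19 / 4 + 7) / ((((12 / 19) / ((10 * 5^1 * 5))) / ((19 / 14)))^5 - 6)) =-1.84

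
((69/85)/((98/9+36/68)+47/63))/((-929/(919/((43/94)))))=-187759971/1301073790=-0.14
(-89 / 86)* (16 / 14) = -356 / 301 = -1.18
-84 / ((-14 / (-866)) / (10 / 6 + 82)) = -434732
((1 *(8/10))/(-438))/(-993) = 2/1087335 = 0.00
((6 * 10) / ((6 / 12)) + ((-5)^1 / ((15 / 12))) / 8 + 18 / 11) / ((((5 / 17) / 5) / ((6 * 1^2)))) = 12355.91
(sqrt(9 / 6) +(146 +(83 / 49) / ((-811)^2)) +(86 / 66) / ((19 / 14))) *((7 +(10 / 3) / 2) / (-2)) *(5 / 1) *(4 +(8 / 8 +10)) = -965135339810525 / 20207162283 - 325 *sqrt(6) / 2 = -48160.08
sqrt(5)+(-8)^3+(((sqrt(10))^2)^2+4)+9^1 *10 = -318+sqrt(5) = -315.76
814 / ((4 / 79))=32153 / 2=16076.50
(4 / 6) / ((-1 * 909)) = -2 / 2727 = -0.00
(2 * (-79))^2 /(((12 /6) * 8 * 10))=6241 /40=156.02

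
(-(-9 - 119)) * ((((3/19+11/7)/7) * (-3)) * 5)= -441600/931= -474.33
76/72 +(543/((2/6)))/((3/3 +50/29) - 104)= -264845/17622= -15.03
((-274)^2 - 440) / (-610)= -37318 / 305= -122.35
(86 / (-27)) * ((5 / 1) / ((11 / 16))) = -6880 / 297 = -23.16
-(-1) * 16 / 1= 16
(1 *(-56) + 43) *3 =-39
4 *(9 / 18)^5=1 / 8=0.12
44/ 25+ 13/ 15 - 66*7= -34453/ 75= -459.37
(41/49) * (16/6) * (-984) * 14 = -215168/7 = -30738.29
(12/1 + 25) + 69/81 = 1022/27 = 37.85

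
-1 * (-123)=123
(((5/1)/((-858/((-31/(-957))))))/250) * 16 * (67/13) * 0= 0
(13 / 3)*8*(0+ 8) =277.33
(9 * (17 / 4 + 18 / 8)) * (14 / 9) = 91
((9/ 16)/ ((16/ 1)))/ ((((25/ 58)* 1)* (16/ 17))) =4437/ 51200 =0.09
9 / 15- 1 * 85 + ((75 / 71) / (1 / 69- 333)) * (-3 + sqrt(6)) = -688329287 / 8156480- 5175 * sqrt(6) / 1631296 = -84.40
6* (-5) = -30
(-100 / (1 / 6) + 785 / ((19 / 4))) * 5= -41300 / 19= -2173.68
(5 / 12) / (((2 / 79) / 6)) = 395 / 4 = 98.75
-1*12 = -12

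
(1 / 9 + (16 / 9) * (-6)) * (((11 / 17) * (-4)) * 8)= 33440 / 153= 218.56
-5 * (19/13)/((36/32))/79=-760/9243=-0.08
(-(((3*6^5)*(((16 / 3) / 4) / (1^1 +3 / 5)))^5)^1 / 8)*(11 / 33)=-115683138142617600000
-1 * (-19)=19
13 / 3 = 4.33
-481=-481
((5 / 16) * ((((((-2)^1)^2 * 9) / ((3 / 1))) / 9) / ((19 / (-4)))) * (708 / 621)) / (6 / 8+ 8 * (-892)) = 4720 / 336755259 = 0.00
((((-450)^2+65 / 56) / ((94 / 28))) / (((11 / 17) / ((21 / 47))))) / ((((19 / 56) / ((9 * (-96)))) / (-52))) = 231492111701760 / 41971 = 5515525284.17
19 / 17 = 1.12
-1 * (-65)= 65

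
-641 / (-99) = 641 / 99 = 6.47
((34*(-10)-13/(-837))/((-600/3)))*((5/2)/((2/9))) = 284567/14880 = 19.12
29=29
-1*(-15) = 15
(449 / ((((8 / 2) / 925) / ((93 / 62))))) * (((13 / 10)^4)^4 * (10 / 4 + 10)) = 33163698385080500095599 / 256000000000000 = 129545696.82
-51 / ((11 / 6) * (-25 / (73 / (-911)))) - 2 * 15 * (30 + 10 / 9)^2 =-196412203126 / 6764175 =-29037.13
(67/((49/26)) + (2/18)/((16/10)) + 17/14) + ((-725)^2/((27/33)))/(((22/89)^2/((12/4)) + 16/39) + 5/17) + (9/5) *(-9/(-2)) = 59516903235297079/67139092440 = 886471.67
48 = 48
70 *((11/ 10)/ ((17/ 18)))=1386/ 17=81.53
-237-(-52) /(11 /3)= -2451 /11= -222.82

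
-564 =-564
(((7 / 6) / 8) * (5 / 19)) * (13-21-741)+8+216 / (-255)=-1673779 / 77520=-21.59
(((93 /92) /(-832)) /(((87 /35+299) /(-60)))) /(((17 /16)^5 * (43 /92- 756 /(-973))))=55596441600 /387422480609827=0.00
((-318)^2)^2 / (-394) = -5113031688 / 197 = -25954475.57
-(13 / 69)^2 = -169 / 4761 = -0.04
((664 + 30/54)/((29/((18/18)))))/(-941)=-5981/245601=-0.02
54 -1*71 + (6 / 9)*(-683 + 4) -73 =-1628 / 3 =-542.67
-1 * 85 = -85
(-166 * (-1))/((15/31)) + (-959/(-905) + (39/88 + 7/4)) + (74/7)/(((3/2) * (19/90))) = 12065578447/31776360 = 379.70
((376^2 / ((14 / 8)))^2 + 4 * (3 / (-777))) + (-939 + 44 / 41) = 485128602462209 / 74333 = 6526423021.57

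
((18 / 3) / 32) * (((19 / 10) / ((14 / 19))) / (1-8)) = -1083 / 15680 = -0.07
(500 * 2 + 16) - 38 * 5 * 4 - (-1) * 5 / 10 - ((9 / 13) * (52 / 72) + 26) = 230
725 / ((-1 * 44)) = -725 / 44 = -16.48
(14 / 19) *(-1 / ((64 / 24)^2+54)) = -63 / 5225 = -0.01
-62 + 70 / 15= -172 / 3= -57.33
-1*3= -3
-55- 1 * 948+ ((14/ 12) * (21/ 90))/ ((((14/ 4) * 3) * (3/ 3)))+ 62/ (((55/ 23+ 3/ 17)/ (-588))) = -1030136533/ 67770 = -15200.48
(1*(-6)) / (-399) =2 / 133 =0.02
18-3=15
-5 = -5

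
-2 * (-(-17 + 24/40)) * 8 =-1312/5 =-262.40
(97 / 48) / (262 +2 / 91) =8827 / 1144512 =0.01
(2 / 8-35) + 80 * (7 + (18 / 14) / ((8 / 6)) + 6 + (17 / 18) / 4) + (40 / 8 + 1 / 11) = 3066865 / 2772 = 1106.37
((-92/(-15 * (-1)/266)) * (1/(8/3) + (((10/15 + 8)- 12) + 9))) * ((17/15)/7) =-215441/135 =-1595.86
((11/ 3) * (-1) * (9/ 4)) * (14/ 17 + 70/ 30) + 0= -26.04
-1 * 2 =-2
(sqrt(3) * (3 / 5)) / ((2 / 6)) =9 * sqrt(3) / 5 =3.12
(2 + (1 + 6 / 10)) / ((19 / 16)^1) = 288 / 95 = 3.03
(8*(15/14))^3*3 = 648000/343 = 1889.21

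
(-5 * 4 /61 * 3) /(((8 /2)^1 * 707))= -15 /43127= -0.00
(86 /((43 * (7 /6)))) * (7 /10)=6 /5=1.20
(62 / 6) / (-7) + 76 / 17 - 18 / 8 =1063 / 1428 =0.74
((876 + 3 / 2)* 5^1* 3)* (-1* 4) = -52650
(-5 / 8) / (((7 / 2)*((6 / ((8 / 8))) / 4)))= -5 / 42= -0.12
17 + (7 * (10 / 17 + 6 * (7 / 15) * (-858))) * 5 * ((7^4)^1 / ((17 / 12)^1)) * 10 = -411745948447 / 289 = -1424726465.21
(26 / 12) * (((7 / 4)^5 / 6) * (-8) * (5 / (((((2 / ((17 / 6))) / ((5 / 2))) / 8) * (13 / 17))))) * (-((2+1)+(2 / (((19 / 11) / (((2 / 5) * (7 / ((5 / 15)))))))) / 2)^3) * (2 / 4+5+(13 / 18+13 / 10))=5640690140994531 / 175590400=32124137.43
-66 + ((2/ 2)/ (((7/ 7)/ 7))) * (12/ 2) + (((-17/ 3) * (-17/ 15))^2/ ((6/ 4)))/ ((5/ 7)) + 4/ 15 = 448394/ 30375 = 14.76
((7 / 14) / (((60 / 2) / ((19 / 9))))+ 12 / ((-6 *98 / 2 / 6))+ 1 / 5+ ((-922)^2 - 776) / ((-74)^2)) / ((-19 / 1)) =-5617820587 / 688251060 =-8.16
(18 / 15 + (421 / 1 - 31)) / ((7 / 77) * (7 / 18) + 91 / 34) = 5049 / 35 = 144.26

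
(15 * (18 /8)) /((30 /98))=441 /4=110.25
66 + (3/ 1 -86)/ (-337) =22325/ 337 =66.25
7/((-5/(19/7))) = -19/5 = -3.80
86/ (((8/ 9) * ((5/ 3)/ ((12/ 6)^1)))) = 1161/ 10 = 116.10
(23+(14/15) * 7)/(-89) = -443/1335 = -0.33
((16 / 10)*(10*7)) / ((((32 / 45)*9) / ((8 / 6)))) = 70 / 3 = 23.33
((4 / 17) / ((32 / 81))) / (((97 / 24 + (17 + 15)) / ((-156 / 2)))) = -18954 / 14705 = -1.29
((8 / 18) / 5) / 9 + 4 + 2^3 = 4864 / 405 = 12.01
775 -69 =706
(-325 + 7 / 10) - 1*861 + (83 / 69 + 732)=-452.10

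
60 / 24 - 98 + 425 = 659 / 2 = 329.50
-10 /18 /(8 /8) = -5 /9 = -0.56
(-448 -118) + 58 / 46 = -12989 / 23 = -564.74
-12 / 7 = -1.71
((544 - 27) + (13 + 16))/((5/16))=8736/5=1747.20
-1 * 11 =-11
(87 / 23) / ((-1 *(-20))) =87 / 460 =0.19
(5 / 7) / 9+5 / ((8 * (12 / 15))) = 1735 / 2016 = 0.86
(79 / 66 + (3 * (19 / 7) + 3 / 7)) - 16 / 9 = 11075 / 1386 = 7.99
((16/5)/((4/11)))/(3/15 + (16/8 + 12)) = 44/71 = 0.62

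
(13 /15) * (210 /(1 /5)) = 910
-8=-8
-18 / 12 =-3 / 2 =-1.50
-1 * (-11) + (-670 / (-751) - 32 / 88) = 95237 / 8261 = 11.53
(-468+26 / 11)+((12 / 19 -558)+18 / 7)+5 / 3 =-1018.77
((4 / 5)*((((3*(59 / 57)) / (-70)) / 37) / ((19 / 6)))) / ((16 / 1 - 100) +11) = 708 / 170635675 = 0.00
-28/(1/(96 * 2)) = -5376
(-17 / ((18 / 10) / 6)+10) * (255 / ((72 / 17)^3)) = -14616175 / 93312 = -156.64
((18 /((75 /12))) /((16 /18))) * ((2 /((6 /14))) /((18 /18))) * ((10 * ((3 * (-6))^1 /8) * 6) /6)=-1701 /5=-340.20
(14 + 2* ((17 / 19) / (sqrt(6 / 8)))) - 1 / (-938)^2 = 68* sqrt(3) / 57 + 12317815 / 879844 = 16.07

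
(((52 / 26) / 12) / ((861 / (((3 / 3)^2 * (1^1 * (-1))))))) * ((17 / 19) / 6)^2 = -289 / 67137336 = -0.00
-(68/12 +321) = -980/3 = -326.67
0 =0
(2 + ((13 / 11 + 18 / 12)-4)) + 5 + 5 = 235 / 22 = 10.68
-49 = -49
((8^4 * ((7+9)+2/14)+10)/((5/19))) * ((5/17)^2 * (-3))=-131931630/2023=-65215.83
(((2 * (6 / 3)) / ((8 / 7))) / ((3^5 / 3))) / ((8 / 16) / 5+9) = 5 / 1053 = 0.00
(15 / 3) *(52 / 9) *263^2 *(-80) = -1438715200 / 9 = -159857244.44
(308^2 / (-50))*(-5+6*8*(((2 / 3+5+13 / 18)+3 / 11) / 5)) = -41942824 / 375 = -111847.53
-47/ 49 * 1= -47/ 49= -0.96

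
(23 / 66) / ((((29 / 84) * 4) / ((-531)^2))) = 45395721 / 638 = 71153.17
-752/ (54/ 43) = -16168/ 27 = -598.81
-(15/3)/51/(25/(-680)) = 8/3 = 2.67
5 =5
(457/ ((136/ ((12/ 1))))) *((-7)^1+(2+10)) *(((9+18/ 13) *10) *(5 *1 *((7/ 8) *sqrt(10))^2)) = 5668228125/ 7072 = 801502.85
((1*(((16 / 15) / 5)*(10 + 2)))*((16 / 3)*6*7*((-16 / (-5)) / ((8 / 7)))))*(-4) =-802816 / 125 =-6422.53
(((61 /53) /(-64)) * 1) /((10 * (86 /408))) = -3111 /364640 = -0.01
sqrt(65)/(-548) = -0.01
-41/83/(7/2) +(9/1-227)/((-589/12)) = 1471598/342209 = 4.30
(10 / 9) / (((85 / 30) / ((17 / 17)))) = 20 / 51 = 0.39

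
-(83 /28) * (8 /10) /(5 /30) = -498 /35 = -14.23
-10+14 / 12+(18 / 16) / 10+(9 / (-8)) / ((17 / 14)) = -9.65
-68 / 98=-34 / 49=-0.69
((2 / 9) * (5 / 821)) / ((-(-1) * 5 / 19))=38 / 7389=0.01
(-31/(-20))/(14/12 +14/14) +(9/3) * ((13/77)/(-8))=26109/40040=0.65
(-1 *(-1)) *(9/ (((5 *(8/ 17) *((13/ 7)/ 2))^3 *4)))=15166431/ 70304000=0.22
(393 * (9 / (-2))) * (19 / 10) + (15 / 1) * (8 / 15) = -67043 / 20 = -3352.15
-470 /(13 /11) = -5170 /13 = -397.69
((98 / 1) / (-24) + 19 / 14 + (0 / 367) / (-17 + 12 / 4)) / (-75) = 229 / 6300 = 0.04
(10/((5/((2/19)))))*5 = 20/19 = 1.05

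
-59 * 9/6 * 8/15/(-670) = 118/1675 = 0.07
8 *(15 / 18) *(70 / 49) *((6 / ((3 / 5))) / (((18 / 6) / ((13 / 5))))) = 5200 / 63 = 82.54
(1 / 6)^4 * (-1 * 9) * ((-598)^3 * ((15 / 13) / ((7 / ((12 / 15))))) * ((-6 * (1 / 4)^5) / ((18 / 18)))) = -2056223 / 1792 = -1147.45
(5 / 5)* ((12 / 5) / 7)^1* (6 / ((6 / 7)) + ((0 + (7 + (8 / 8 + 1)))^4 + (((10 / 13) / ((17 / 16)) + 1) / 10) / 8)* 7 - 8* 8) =2432952801 / 154700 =15726.91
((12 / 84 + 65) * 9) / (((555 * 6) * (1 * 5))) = 228 / 6475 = 0.04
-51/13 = -3.92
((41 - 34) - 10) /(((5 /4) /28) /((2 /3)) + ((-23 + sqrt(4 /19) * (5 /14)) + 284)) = -746659872 /64976049779 + 107520 * sqrt(19) /64976049779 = -0.01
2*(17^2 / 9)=578 / 9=64.22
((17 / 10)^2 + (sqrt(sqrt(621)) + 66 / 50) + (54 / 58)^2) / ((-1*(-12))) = 23^(1 / 4)*3^(3 / 4) / 12 + 426961 / 1009200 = 0.84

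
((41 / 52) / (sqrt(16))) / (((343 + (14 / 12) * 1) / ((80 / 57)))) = 82 / 102011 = 0.00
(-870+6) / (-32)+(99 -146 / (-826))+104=95063 / 413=230.18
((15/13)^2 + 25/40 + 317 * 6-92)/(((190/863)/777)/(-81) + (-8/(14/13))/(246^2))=-223670635861692915/15584735192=-14351904.80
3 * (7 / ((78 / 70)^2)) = 8575 / 507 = 16.91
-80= -80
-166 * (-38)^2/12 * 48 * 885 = -848552160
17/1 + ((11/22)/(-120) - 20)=-721/240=-3.00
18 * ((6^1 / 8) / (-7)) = -27 / 14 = -1.93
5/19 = 0.26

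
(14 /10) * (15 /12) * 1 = 1.75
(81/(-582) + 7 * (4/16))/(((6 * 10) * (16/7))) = 875/74496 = 0.01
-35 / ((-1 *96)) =35 / 96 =0.36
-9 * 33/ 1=-297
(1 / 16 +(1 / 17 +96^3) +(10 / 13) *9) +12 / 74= 115752723201 / 130832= 884743.21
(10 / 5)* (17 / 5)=34 / 5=6.80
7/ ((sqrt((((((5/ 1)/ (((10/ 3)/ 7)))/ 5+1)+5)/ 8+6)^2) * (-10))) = -56/ 561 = -0.10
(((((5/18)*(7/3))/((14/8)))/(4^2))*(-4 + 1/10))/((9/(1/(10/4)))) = -13/3240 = -0.00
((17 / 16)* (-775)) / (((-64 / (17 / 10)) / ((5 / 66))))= 223975 / 135168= 1.66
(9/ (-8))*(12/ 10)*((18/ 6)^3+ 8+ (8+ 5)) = -64.80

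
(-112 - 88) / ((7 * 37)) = -200 / 259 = -0.77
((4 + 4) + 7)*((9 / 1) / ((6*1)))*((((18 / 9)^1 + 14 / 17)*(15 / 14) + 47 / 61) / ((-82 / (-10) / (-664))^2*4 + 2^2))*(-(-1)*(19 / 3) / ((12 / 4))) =3606439723000 / 80023803979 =45.07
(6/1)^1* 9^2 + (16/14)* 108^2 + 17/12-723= 1099955/84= 13094.70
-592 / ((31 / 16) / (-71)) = 672512 / 31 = 21693.94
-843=-843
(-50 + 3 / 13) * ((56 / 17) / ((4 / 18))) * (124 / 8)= -2527182 / 221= -11435.21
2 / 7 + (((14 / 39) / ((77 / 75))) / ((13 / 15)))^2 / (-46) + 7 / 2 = 4208781439 / 1112793682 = 3.78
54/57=18/19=0.95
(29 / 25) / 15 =29 / 375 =0.08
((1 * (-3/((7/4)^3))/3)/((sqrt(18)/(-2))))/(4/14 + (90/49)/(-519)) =1384 * sqrt(2)/6279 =0.31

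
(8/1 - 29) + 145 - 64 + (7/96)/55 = 316807/5280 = 60.00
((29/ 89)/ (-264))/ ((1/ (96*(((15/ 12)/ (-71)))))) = 145/ 69509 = 0.00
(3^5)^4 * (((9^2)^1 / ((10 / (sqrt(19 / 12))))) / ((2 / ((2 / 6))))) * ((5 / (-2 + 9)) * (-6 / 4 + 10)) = 533478013353 * sqrt(57) / 112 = 35961345318.50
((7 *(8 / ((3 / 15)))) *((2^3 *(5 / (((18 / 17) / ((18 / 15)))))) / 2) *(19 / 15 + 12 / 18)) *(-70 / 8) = -966280 / 9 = -107364.44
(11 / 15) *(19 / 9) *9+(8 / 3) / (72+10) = 13.97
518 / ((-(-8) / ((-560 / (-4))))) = 9065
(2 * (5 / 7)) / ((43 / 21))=30 / 43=0.70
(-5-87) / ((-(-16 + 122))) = 46 / 53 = 0.87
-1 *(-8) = 8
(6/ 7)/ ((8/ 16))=12/ 7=1.71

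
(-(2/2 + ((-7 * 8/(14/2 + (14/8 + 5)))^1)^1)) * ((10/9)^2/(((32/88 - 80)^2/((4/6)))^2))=1124695/26830203724944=0.00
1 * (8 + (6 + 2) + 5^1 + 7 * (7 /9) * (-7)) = -154 /9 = -17.11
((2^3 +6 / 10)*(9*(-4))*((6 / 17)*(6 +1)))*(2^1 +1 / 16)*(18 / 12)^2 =-2413719 / 680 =-3549.59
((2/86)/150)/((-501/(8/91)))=-4/147030975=-0.00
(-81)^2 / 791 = 6561 / 791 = 8.29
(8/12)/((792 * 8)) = 1/9504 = 0.00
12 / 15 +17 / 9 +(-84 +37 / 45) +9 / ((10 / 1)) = -7163 / 90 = -79.59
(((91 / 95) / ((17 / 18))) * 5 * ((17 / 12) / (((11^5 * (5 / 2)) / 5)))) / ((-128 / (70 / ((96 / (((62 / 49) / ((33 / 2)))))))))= -2015 / 51701236224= -0.00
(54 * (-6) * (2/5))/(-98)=324/245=1.32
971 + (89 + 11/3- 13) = 3152/3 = 1050.67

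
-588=-588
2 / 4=1 / 2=0.50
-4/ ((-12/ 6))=2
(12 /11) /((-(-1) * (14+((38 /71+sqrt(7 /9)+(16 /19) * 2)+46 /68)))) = 3838721663016 /59291758301479 - 75732838416 * sqrt(7) /59291758301479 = 0.06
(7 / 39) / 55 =7 / 2145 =0.00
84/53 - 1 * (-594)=31566/53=595.58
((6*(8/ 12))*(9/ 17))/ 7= 36/ 119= 0.30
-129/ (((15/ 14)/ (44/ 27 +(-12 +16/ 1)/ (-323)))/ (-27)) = 8490608/ 1615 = 5257.34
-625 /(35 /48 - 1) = 30000 /13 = 2307.69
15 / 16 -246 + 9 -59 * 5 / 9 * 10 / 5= -43433 / 144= -301.62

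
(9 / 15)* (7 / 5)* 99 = 83.16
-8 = -8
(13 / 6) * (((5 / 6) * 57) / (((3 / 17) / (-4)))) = -20995 / 9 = -2332.78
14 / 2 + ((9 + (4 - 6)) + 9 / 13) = 191 / 13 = 14.69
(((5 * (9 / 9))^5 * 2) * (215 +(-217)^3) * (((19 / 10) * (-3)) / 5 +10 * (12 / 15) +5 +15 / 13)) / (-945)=2160872274550 / 2457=879475895.22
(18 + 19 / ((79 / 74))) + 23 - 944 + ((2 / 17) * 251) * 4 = -1030195 / 1343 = -767.08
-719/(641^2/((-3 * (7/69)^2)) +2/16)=0.00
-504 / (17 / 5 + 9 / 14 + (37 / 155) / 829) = -124.66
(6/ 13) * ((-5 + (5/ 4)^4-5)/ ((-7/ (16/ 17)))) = 5805/ 12376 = 0.47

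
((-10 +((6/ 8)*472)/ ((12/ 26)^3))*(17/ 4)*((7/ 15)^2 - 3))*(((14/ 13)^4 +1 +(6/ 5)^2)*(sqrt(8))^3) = -3717770975953366*sqrt(2)/ 1445900625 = -3636295.64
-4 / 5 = -0.80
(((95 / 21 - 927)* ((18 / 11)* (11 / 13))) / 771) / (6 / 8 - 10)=154976 / 865319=0.18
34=34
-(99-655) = 556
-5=-5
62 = 62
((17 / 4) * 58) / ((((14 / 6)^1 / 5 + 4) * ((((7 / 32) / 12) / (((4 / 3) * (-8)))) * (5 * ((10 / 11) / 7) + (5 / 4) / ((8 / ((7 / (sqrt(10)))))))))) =-1137285529600 / 16381031 + 191561531392 * sqrt(10) / 16381031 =-32446.97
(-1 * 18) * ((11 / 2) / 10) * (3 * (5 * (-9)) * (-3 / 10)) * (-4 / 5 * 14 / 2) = 56133 / 25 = 2245.32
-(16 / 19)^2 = -0.71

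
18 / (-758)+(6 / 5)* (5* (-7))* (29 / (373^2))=-1713783 / 52729891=-0.03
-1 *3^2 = -9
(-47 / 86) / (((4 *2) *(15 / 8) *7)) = -47 / 9030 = -0.01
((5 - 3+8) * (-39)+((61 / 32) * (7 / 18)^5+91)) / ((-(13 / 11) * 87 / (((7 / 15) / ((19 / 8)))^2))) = 9744236792983 / 86793030932400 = 0.11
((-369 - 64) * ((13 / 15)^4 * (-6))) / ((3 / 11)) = 5374.26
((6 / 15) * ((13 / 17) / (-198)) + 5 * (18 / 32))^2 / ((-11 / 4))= -2.87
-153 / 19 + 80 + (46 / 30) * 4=22253 / 285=78.08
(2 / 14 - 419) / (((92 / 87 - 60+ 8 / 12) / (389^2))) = 6433260994 / 5915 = 1087618.09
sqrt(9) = 3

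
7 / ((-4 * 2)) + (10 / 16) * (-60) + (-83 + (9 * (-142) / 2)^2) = 3265597 / 8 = 408199.62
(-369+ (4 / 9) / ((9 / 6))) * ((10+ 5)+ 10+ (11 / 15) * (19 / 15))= -11615494 / 1215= -9560.08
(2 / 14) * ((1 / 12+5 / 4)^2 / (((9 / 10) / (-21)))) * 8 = -1280 / 27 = -47.41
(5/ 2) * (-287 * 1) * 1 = -1435/ 2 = -717.50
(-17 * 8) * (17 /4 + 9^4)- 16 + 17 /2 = -1785763 /2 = -892881.50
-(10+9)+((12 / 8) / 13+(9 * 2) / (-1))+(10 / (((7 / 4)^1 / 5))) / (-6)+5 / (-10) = -11506 / 273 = -42.15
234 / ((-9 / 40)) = -1040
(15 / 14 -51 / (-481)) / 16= 7929 / 107744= 0.07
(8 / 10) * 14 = 56 / 5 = 11.20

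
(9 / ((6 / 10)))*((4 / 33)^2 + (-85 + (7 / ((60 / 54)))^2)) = -4932659 / 7260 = -679.43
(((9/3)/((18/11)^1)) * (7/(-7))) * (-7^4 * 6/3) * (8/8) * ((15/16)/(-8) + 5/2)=8055355/384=20977.49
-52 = -52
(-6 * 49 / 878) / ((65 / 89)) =-13083 / 28535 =-0.46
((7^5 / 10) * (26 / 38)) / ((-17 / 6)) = -405.87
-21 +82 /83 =-1661 /83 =-20.01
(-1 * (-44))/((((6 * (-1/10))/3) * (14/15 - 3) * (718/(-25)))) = -41250/11129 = -3.71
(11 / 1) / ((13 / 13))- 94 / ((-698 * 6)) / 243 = 5597309 / 508842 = 11.00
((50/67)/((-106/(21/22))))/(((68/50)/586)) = -3845625/1328074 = -2.90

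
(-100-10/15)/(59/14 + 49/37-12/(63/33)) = 134.74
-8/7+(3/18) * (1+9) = 11/21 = 0.52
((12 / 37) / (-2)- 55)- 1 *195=-9256 / 37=-250.16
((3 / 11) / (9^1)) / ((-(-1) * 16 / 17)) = 17 / 528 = 0.03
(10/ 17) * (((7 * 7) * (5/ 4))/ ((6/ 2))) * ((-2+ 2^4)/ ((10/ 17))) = 1715/ 6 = 285.83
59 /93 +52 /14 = 2831 /651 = 4.35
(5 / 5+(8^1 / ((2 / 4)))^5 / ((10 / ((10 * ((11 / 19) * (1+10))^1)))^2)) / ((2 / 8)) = 61408806308 / 361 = 170107496.70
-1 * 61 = -61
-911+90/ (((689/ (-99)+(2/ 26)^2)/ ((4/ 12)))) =-53244746/ 58171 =-915.31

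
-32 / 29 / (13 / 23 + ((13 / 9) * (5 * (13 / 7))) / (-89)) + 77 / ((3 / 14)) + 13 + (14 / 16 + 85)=1059298205 / 2325336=455.55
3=3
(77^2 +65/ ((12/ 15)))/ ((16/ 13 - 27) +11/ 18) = -96993/ 406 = -238.90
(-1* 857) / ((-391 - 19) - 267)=857 / 677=1.27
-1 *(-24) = 24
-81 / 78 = -27 / 26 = -1.04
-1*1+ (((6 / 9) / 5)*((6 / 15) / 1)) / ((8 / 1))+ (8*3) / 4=751 / 150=5.01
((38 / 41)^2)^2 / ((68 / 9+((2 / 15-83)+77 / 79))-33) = -7412658480 / 1078256708141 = -0.01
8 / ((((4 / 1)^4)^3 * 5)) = 1 / 10485760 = 0.00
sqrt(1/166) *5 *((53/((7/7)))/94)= 265 *sqrt(166)/15604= 0.22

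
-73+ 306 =233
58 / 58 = 1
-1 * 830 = -830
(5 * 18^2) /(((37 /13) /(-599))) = -12614940 /37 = -340944.32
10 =10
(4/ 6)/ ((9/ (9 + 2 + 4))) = 10/ 9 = 1.11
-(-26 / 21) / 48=13 / 504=0.03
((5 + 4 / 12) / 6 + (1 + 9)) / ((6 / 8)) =14.52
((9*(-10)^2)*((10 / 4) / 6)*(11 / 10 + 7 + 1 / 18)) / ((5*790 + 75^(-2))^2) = 96767578125 / 493672896000001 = 0.00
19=19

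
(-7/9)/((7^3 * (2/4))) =-2/441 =-0.00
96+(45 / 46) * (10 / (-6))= 4341 / 46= 94.37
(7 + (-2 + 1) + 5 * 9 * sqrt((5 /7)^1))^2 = 540 * sqrt(35) /7 + 10377 /7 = 1938.81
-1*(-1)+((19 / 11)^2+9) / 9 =2.33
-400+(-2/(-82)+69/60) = -327037/820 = -398.83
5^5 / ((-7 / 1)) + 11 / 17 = -53048 / 119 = -445.78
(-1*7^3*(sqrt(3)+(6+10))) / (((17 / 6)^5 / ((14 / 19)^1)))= -597445632 / 26977283 - 37340352*sqrt(3) / 26977283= -24.54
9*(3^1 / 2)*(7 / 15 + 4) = 603 / 10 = 60.30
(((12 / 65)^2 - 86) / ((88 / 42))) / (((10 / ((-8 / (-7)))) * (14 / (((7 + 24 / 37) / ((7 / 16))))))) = -5.86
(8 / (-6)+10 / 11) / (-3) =14 / 99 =0.14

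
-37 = -37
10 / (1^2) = 10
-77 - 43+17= -103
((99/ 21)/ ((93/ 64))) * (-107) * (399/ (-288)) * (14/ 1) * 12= 2504656/ 31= 80795.35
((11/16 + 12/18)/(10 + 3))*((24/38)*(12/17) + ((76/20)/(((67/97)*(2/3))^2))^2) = 279101954839161/8331279466240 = 33.50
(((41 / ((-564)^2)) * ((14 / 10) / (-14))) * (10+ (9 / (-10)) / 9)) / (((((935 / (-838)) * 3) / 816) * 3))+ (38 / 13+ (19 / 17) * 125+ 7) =54789205559 / 366141750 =149.64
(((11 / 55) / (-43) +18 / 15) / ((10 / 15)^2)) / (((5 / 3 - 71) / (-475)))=659205 / 35776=18.43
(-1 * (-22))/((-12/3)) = -11/2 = -5.50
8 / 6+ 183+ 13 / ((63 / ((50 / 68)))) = 395167 / 2142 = 184.49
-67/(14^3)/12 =-67/32928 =-0.00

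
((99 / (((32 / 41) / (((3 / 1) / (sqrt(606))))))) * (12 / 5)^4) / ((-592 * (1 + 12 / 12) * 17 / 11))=-3616569 * sqrt(606) / 317645000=-0.28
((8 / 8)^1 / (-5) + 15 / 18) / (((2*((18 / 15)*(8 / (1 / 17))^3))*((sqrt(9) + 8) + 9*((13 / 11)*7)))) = 209 / 170246062080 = 0.00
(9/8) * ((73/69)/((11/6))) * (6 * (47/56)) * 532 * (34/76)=1574829/2024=778.08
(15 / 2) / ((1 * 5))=1.50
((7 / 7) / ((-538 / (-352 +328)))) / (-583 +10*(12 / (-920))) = -69 / 901957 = -0.00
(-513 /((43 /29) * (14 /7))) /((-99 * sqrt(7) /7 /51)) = 84303 * sqrt(7) /946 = 235.78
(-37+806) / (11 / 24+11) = 18456 / 275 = 67.11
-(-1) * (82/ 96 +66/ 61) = 5669/ 2928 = 1.94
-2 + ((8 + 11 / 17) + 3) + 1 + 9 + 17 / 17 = 351 / 17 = 20.65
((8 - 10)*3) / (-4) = 3 / 2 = 1.50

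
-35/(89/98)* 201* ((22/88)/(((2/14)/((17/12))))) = -13673695/712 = -19204.63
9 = 9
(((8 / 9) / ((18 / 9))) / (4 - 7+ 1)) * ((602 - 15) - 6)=-1162 / 9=-129.11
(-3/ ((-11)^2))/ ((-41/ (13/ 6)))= 13/ 9922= 0.00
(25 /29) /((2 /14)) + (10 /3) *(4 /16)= 1195 /174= 6.87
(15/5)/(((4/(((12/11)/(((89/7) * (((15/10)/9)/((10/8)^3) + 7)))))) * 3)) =7875/2601203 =0.00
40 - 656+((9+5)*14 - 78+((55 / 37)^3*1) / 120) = -605371381 / 1215672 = -497.97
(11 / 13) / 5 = 11 / 65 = 0.17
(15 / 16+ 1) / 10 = 31 / 160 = 0.19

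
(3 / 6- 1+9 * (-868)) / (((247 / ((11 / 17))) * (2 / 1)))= -171875 / 16796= -10.23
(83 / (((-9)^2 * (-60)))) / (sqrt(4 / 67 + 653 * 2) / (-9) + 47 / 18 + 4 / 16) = 572783 / 93054555 + 332 * sqrt(5862902) / 93054555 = 0.01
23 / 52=0.44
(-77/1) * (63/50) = -4851/50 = -97.02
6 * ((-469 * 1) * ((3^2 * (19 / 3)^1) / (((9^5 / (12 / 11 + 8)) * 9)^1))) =-1782200 / 649539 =-2.74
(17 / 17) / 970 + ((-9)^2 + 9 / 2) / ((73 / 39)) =1617269 / 35405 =45.68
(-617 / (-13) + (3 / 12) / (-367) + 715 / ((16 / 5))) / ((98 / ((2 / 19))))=20679297 / 71068816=0.29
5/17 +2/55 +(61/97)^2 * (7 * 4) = 100323161/8797415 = 11.40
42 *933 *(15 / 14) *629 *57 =1505288205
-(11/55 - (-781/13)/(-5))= 768/65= 11.82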